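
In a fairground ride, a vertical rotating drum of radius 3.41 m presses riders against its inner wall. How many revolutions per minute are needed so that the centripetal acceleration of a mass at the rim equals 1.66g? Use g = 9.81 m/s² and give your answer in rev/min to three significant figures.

20.9 rev/min

Require ω²r = 1.66g, so ω = √(1.66 × 9.81/3.41) = 2.185 rad/s.
In rev/min: ω × 60/(2π) = 2.185 × 60/(2π) = 20.87 rev/min.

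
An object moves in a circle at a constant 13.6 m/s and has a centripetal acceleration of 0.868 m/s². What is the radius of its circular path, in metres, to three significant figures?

213 m

a_c = v²/r ⇒ r = v²/a_c = (13.6)²/0.868 = 185.0/0.868 = 213.1 m.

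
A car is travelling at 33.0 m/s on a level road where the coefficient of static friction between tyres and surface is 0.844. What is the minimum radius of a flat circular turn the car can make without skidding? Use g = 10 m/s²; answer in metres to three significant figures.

129 m

At the limit, μ_s m g = m v²/r, so r_min = v²/(μ_s g) = (33.0)²/(0.844 × 10.0) = 1089/8.440 = 129.0 m.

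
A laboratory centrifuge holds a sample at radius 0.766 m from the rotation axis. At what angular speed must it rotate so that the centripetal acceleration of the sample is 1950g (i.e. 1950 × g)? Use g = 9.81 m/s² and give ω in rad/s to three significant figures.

Centripetal acceleration a_c = ω²r. Setting ω²r = 1950g:
ω = √(1950g / r) = √(1950 × 9.81 / 0.766) = √24970 = 158.0 rad/s.

158 rad/s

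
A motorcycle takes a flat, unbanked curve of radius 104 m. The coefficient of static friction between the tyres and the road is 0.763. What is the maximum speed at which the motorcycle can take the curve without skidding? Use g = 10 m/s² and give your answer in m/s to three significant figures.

28.2 m/s

The only inward force on a level bend is static friction, so at the limit f_s = μ_s N = μ_s m g = m v²/r.
Mass cancels: v_max = √(μ_s g r) = √(0.763 × 10.0 × 104) = √793.5 = 28.17 m/s.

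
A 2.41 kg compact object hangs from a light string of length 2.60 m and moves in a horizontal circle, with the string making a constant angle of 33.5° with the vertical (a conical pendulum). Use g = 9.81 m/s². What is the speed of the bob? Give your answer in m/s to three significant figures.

3.05 m/s

The radius of the circle is r = L sinθ = 2.60 × sin 33.5° = 1.435 m.
Horizontally T sinθ = mv²/r and vertically T cosθ = mg, so tanθ = v²/(rg).
v = √(r g tanθ) = √(1.435 × 9.81 × 0.6619) = √9.318 = 3.053 m/s.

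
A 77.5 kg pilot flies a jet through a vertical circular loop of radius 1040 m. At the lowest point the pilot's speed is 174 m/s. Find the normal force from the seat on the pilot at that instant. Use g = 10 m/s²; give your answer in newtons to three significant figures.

3030 N

At the lowest point, N points up (toward the centre) and the weight mg points down (away from the centre), so the net inward force is N − mg = mv²/r.
N = m(v²/r + g) = 77.5 × ((174)²/1040 + 10.0) = 77.5 × (29.11 + 10.0) = 77.5 × 39.11 = 3031 N.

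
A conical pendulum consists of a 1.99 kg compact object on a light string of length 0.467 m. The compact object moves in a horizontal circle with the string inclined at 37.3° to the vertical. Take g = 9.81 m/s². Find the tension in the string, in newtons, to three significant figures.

24.5 N

Vertically the bob has no acceleration, so T cosθ = mg.
T = mg/cosθ = 1.99 × 9.81 / cos 37.3° = 19.52/0.7955 = 24.54 N.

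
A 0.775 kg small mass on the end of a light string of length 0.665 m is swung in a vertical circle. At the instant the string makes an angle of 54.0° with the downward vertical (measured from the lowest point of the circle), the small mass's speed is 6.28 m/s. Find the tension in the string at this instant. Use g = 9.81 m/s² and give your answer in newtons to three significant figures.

50.4 N

Take the radial direction toward the centre of the circle as positive. The component of the weight along the string toward the centre is −mg cos φ (φ measured from the bottom), so Newton's second law along the string gives T − mg cos φ = m v²/r.
cos 54.0° = 0.5878, so T = m(v²/r + g cos φ) = 0.775 × ((6.28)²/0.665 + 9.81 × 0.5878) = 0.775 × (59.31 + (5.766)) = 0.775 × 65.07 = 50.43 N.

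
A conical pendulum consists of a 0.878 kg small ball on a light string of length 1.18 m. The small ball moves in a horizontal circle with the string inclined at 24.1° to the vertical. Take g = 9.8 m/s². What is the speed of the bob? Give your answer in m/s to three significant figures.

1.45 m/s

The radius of the circle is r = L sinθ = 1.18 × sin 24.1° = 0.4818 m.
Horizontally T sinθ = mv²/r and vertically T cosθ = mg, so tanθ = v²/(rg).
v = √(r g tanθ) = √(0.4818 × 9.8 × 0.4473) = √2.112 = 1.453 m/s.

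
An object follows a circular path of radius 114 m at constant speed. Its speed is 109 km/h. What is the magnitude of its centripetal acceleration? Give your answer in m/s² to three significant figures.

8.04 m/s²

v = 109 km/h = 109/3.6 = 30.28 m/s.
a_c = v²/r = (30.28)²/114 = 916.7/114 = 8.042 m/s².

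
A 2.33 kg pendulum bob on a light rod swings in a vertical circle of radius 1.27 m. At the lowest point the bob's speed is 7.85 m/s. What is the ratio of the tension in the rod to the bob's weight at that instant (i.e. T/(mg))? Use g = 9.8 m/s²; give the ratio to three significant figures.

At the bottom, T − mg = mv²/r, so T = m(v²/r + g) and T/(mg) = v²/(rg) + 1 = (7.85)²/(1.27 × 9.8) + 1 = 4.951 + 1 = 5.951.

5.95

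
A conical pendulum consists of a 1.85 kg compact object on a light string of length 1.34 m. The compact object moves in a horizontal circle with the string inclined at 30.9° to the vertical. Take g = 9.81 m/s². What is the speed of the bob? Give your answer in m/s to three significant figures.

The radius of the circle is r = L sinθ = 1.34 × sin 30.9° = 0.6881 m.
Horizontally T sinθ = mv²/r and vertically T cosθ = mg, so tanθ = v²/(rg).
v = √(r g tanθ) = √(0.6881 × 9.81 × 0.5985) = √4.040 = 2.010 m/s.

2.01 m/s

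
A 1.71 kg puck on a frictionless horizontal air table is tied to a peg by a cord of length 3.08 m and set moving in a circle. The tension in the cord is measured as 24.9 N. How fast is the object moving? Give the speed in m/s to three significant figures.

T = m v²/r ⇒ v = √(T r / m) = √(24.9 × 3.08 / 1.71) = √44.85 = 6.697 m/s.

6.70 m/s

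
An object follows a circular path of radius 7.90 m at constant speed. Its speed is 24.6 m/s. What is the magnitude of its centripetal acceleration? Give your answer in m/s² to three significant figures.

a_c = v²/r = (24.60)²/7.90 = 605.2/7.90 = 76.60 m/s².

76.6 m/s²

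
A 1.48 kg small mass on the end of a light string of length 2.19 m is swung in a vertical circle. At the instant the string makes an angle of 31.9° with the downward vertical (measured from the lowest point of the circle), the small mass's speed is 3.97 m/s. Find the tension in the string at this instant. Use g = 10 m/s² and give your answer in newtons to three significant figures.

Take the radial direction toward the centre of the circle as positive. The component of the weight along the string toward the centre is −mg cos φ (φ measured from the bottom), so Newton's second law along the string gives T − mg cos φ = m v²/r.
cos 31.9° = 0.8490, so T = m(v²/r + g cos φ) = 1.48 × ((3.97)²/2.19 + 10.0 × 0.8490) = 1.48 × (7.197 + (8.490)) = 1.48 × 15.69 = 23.22 N.

23.2 N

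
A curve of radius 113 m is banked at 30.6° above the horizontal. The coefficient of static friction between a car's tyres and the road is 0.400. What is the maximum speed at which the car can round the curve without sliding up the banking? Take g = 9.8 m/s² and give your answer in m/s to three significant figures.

At the maximum speed, friction acts down the slope at its limiting value f = μN. Radially (horizontal, toward centre): N sinθ + μN cosθ = mv²/r. Vertically: N cosθ − μN sinθ = mg.
Dividing: v² = r g (sinθ + μcosθ)/(cosθ − μsinθ).
sinθ + μcosθ = 0.5090 + 0.400×0.8607 = 0.8533; cosθ − μsinθ = 0.8607 − 0.400×0.5090 = 0.6571.
v² = 113 × 9.8 × 0.8533/0.6571 = 1438 m²/s², so v = 37.92 m/s.

37.9 m/s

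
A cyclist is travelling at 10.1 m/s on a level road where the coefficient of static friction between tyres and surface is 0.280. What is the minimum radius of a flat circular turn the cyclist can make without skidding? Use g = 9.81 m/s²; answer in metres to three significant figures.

37.1 m

At the limit, μ_s m g = m v²/r, so r_min = v²/(μ_s g) = (10.1)²/(0.280 × 9.81) = 102.0/2.747 = 37.14 m.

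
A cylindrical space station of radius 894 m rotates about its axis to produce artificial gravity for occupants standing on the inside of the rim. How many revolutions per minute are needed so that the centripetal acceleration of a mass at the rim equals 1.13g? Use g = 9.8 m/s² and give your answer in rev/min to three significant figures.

Require ω²r = 1.13g, so ω = √(1.13 × 9.8/894) = 0.1113 rad/s.
In rev/min: ω × 60/(2π) = 0.1113 × 60/(2π) = 1.063 rev/min.

1.06 rev/min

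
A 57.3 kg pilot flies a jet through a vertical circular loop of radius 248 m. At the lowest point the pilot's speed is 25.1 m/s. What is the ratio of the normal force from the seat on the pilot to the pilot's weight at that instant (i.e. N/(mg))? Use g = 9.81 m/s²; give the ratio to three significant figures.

At the bottom, N − mg = mv²/r, so N = m(v²/r + g) and N/(mg) = v²/(rg) + 1 = (25.1)²/(248 × 9.81) + 1 = 0.2590 + 1 = 1.259.

1.26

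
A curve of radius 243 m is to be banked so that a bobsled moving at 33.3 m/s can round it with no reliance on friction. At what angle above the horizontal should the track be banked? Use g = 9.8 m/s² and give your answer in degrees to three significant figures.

With no friction, the horizontal component of the normal force provides the centripetal force: N sinθ = mv²/r, while N cosθ = mg vertically.
Dividing: tanθ = v²/(r g) = (33.3)²/(243 × 9.8) = 1109/2381 = 0.4656.
θ = arctan(0.4656) = 24.97°.

25.0°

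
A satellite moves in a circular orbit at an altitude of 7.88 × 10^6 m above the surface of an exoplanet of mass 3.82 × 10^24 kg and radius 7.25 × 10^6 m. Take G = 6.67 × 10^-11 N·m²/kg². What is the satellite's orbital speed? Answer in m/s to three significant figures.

Orbital radius r = R + h = 7.25 × 10^6 + 7.88 × 10^6 = 1.513 × 10^7 m.
Gravity supplies the centripetal force: G M m / r² = m v² / r, so v = √(GM/r).
v = √(6.67 × 10^-11 × 3.82 × 10^24 / 1.513 × 10^7) = √(1.684 × 10^7) = 4104 m/s.

4100 m/s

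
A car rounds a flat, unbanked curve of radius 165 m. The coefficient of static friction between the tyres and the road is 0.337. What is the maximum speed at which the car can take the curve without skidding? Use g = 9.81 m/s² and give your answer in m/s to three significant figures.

23.4 m/s

The only inward force on a level bend is static friction, so at the limit f_s = μ_s N = μ_s m g = m v²/r.
Mass cancels: v_max = √(μ_s g r) = √(0.337 × 9.81 × 165) = √545.5 = 23.36 m/s.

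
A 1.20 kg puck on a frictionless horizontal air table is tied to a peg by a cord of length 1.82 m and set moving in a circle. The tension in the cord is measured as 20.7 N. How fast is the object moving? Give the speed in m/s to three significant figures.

T = m v²/r ⇒ v = √(T r / m) = √(20.7 × 1.82 / 1.20) = √31.40 = 5.603 m/s.

5.60 m/s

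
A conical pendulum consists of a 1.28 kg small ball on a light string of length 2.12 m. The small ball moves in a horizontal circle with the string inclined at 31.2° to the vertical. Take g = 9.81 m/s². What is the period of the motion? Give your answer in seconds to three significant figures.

r = L sinθ = 1.098 m. From T sinθ = mω²r and T cosθ = mg: tanθ = ω²r/g, so ω² = g tanθ / r = g/(L cosθ).
ω = √(g/(L cosθ)) = √(9.81/(2.12 × 0.8554)) = √5.410 = 2.326 rad/s.
Period = 2π/ω = 2.701 s.

2.70 s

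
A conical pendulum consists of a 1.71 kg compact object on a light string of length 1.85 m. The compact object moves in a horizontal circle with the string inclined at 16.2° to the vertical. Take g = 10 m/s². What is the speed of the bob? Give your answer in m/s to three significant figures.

1.22 m/s

The radius of the circle is r = L sinθ = 1.85 × sin 16.2° = 0.5161 m.
Horizontally T sinθ = mv²/r and vertically T cosθ = mg, so tanθ = v²/(rg).
v = √(r g tanθ) = √(0.5161 × 10.0 × 0.2905) = √1.500 = 1.225 m/s.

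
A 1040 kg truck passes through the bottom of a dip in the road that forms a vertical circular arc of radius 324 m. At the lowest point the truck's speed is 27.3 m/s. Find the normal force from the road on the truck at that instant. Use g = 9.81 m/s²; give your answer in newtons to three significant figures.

At the lowest point, N points up (toward the centre) and the weight mg points down (away from the centre), so the net inward force is N − mg = mv²/r.
N = m(v²/r + g) = 1040 × ((27.3)²/324 + 9.81) = 1040 × (2.300 + 9.81) = 1040 × 12.11 = 12590 N.

12600 N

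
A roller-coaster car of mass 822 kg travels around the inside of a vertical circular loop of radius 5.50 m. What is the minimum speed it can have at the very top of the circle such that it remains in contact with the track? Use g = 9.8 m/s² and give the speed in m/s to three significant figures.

At the top, both weight mg and N point toward the centre: N + mg = mv²/r.
At minimum speed N → 0, so mg = mv_min²/r ⇒ v_min = √(g r) = √(9.8 × 5.50) = 7.342 m/s.

7.34 m/s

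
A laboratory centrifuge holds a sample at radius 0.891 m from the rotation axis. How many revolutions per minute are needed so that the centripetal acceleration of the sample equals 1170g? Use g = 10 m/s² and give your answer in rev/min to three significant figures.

1090 rev/min

Require ω²r = 1170g, so ω = √(1170 × 10.0/0.891) = 114.6 rad/s.
In rev/min: ω × 60/(2π) = 114.6 × 60/(2π) = 1094 rev/min.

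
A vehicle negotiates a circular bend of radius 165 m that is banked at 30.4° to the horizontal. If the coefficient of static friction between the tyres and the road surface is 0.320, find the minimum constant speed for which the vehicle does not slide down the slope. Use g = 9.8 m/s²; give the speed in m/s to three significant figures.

At the minimum speed, friction acts up the slope at its limiting value f = μN. Radially (horizontal, toward centre): N sinθ − μN cosθ = mv²/r. Vertically: N cosθ + μN sinθ = mg.
Dividing: v² = r g (sinθ − μcosθ)/(cosθ + μsinθ).
sinθ − μcosθ = 0.5060 − 0.320×0.8625 = 0.2300; cosθ + μsinθ = 0.8625 + 0.320×0.5060 = 1.024.
v² = 165 × 9.8 × 0.2300/1.024 = 363.1 m²/s², so v = 19.05 m/s.

19.1 m/s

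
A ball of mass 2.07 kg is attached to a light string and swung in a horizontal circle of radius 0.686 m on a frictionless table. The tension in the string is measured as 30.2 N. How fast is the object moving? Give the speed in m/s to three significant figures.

3.16 m/s

T = m v²/r ⇒ v = √(T r / m) = √(30.2 × 0.686 / 2.07) = √10.01 = 3.164 m/s.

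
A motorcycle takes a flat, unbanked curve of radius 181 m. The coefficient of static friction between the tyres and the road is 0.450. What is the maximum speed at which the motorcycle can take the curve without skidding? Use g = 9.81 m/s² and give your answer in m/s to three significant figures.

The only inward force on a level bend is static friction, so at the limit f_s = μ_s N = μ_s m g = m v²/r.
Mass cancels: v_max = √(μ_s g r) = √(0.450 × 9.81 × 181) = √799.0 = 28.27 m/s.

28.3 m/s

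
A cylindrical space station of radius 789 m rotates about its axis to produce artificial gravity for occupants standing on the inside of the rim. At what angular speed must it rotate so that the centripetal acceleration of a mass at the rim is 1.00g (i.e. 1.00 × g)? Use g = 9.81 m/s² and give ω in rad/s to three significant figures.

Centripetal acceleration a_c = ω²r. Setting ω²r = 1.00g:
ω = √(1.00g / r) = √(1.00 × 9.81 / 789) = √0.01243 = 0.1115 rad/s.

0.112 rad/s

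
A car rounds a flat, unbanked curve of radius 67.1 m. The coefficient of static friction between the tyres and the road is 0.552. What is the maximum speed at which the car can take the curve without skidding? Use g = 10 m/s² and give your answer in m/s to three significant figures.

19.2 m/s

The only inward force on a level bend is static friction, so at the limit f_s = μ_s N = μ_s m g = m v²/r.
Mass cancels: v_max = √(μ_s g r) = √(0.552 × 10.0 × 67.1) = √370.4 = 19.25 m/s.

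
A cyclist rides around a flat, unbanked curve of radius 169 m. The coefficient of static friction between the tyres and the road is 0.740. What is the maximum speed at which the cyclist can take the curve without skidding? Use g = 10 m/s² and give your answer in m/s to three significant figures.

The only inward force on a level bend is static friction, so at the limit f_s = μ_s N = μ_s m g = m v²/r.
Mass cancels: v_max = √(μ_s g r) = √(0.740 × 10.0 × 169) = √1251 = 35.36 m/s.

35.4 m/s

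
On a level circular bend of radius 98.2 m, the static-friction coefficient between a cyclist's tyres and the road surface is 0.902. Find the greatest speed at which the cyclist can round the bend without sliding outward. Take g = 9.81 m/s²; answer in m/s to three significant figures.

29.5 m/s

Friction provides the centripetal force on a flat curve. At maximum speed it is at its limiting value: μ_s m g = m v²/r.
Mass cancels: v_max = √(μ_s g r) = √(0.902 × 9.81 × 98.2) = √868.9 = 29.48 m/s.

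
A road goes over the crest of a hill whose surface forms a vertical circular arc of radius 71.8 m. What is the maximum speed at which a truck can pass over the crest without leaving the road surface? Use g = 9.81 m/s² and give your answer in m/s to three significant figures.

26.5 m/s

At the crest the centre of the circle is below the truck, so the net downward (centripetal) force is mg − N = mv²/r.
The truck leaves the road when N → 0, giving v_max = √(g r) = √(9.81 × 71.8) = 26.54 m/s.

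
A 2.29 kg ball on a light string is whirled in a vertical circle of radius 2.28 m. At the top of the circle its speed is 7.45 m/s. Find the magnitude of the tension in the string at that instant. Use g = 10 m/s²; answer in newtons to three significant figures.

At the top, both T and the weight mg point inward (toward the centre), so T + mg = mv²/r.
T = m(v²/r − g) = 2.29 × ((7.45)²/2.28 − 10.0) = 2.29 × (24.34 − 10.0) = 2.29 × 14.34 = 32.85 N.

32.8 N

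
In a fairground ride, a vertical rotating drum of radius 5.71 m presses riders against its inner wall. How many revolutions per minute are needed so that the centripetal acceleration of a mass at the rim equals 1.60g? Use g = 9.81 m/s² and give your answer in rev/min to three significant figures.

Require ω²r = 1.60g, so ω = √(1.60 × 9.81/5.71) = 1.658 rad/s.
In rev/min: ω × 60/(2π) = 1.658 × 60/(2π) = 15.83 rev/min.

15.8 rev/min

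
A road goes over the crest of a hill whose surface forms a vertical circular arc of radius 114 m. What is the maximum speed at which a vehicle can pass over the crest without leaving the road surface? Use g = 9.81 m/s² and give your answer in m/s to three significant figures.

At the crest the centre of the circle is below the vehicle, so the net downward (centripetal) force is mg − N = mv²/r.
The vehicle leaves the road when N → 0, giving v_max = √(g r) = √(9.81 × 114) = 33.44 m/s.

33.4 m/s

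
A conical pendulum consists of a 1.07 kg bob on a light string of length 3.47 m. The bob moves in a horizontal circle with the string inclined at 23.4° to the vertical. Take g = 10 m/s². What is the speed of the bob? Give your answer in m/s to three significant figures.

2.44 m/s

The radius of the circle is r = L sinθ = 3.47 × sin 23.4° = 1.378 m.
Horizontally T sinθ = mv²/r and vertically T cosθ = mg, so tanθ = v²/(rg).
v = √(r g tanθ) = √(1.378 × 10.0 × 0.4327) = √5.964 = 2.442 m/s.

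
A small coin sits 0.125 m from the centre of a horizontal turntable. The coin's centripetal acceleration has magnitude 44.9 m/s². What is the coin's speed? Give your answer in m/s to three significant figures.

a_c = v²/r ⇒ v = √(a_c · r) = √(44.9 × 0.125) = √5.612 = 2.369 m/s.

2.37 m/s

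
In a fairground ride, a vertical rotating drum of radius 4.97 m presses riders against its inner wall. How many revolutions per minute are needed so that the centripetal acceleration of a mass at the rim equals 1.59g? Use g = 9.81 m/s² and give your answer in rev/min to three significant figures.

Require ω²r = 1.59g, so ω = √(1.59 × 9.81/4.97) = 1.772 rad/s.
In rev/min: ω × 60/(2π) = 1.772 × 60/(2π) = 16.92 rev/min.

16.9 rev/min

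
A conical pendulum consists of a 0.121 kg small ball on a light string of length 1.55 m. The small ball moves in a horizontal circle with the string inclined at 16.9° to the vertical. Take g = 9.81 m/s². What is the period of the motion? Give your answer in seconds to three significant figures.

2.44 s

r = L sinθ = 0.4506 m. From T sinθ = mω²r and T cosθ = mg: tanθ = ω²r/g, so ω² = g tanθ / r = g/(L cosθ).
ω = √(g/(L cosθ)) = √(9.81/(1.55 × 0.9568)) = √6.615 = 2.572 rad/s.
Period = 2π/ω = 2.443 s.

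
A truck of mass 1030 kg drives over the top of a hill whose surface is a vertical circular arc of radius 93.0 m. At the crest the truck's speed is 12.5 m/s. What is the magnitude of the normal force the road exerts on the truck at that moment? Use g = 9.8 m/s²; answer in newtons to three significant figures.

8360 N

At the crest the centripetal acceleration points downward (toward the centre of the arc), so mg − N = mv²/r.
N = m(g − v²/r) = 1030 × (9.8 − (12.5)²/93.0) = 1030 × (9.8 − 1.680) = 1030 × 8.120 = 8363 N.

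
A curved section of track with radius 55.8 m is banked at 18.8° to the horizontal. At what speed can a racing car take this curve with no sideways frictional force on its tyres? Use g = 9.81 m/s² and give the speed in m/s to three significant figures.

13.7 m/s

On a frictionless banked curve, N sinθ = mv²/r and N cosθ = mg, so tanθ = v²/(rg).
v = √(r g tanθ) = √(55.8 × 9.81 × tan 18.8°) = √(55.8 × 9.81 × 0.3404) = √186.3 = 13.65 m/s.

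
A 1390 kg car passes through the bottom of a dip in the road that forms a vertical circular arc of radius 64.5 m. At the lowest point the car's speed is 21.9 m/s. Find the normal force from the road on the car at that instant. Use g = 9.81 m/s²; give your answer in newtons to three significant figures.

At the lowest point, N points up (toward the centre) and the weight mg points down (away from the centre), so the net inward force is N − mg = mv²/r.
N = m(v²/r + g) = 1390 × ((21.9)²/64.5 + 9.81) = 1390 × (7.436 + 9.81) = 1390 × 17.25 = 23970 N.

24000 N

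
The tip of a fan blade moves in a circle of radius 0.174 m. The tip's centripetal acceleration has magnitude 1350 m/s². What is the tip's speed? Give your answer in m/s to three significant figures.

a_c = v²/r ⇒ v = √(a_c · r) = √(1350 × 0.174) = √234.9 = 15.33 m/s.

15.3 m/s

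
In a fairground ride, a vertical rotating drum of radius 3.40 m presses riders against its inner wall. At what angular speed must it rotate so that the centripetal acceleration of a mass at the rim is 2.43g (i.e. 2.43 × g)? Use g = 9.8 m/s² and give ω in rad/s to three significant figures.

2.65 rad/s

Centripetal acceleration a_c = ω²r. Setting ω²r = 2.43g:
ω = √(2.43g / r) = √(2.43 × 9.8 / 3.40) = √7.004 = 2.647 rad/s.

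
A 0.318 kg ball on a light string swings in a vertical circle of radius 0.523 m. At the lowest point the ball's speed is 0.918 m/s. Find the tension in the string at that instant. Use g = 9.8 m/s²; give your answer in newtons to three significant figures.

At the lowest point, T points up (toward the centre) and the weight mg points down (away from the centre), so the net inward force is T − mg = mv²/r.
T = m(v²/r + g) = 0.318 × ((0.918)²/0.523 + 9.8) = 0.318 × (1.611 + 9.8) = 0.318 × 11.41 = 3.629 N.

3.63 N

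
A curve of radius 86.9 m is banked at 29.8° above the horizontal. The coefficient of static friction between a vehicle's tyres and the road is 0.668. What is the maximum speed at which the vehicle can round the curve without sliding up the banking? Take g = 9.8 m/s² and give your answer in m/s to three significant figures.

At the maximum speed, friction acts down the slope at its limiting value f = μN. Radially (horizontal, toward centre): N sinθ + μN cosθ = mv²/r. Vertically: N cosθ − μN sinθ = mg.
Dividing: v² = r g (sinθ + μcosθ)/(cosθ − μsinθ).
sinθ + μcosθ = 0.4970 + 0.668×0.8678 = 1.077; cosθ − μsinθ = 0.8678 − 0.668×0.4970 = 0.5358.
v² = 86.9 × 9.8 × 1.077/0.5358 = 1711 m²/s², so v = 41.37 m/s.

41.4 m/s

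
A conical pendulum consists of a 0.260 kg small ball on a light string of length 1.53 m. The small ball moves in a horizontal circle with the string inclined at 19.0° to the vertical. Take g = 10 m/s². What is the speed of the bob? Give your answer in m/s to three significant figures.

The radius of the circle is r = L sinθ = 1.53 × sin 19.0° = 0.4981 m.
Horizontally T sinθ = mv²/r and vertically T cosθ = mg, so tanθ = v²/(rg).
v = √(r g tanθ) = √(0.4981 × 10.0 × 0.3443) = √1.715 = 1.310 m/s.

1.31 m/s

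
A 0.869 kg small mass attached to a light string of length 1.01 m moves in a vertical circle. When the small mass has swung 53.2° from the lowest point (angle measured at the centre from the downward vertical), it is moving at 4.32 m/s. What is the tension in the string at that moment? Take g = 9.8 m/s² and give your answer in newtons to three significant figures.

21.2 N

Take the radial direction toward the centre of the circle as positive. The component of the weight along the string toward the centre is −mg cos φ (φ measured from the bottom), so Newton's second law along the string gives T − mg cos φ = m v²/r.
cos 53.2° = 0.5990, so T = m(v²/r + g cos φ) = 0.869 × ((4.32)²/1.01 + 9.8 × 0.5990) = 0.869 × (18.48 + (5.870)) = 0.869 × 24.35 = 21.16 N.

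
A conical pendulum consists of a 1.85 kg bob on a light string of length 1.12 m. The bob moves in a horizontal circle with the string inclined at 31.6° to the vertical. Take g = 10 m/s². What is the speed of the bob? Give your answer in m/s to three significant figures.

1.90 m/s

The radius of the circle is r = L sinθ = 1.12 × sin 31.6° = 0.5869 m.
Horizontally T sinθ = mv²/r and vertically T cosθ = mg, so tanθ = v²/(rg).
v = √(r g tanθ) = √(0.5869 × 10.0 × 0.6152) = √3.610 = 1.900 m/s.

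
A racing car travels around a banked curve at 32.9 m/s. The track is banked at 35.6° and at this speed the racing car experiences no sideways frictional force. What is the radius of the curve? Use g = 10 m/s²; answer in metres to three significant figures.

151 m

Frictionless banking: tanθ = v²/(rg), so r = v²/(g tanθ).
r = (32.9)²/(10.0 × tan 35.6°) = 1082/(10.0 × 0.7159) = 1082/7.159 = 151.2 m.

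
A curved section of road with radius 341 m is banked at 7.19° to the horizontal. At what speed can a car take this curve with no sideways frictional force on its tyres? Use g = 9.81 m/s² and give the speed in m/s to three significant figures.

On a frictionless banked curve, N sinθ = mv²/r and N cosθ = mg, so tanθ = v²/(rg).
v = √(r g tanθ) = √(341 × 9.81 × tan 7.19°) = √(341 × 9.81 × 0.1262) = √422.0 = 20.54 m/s.

20.5 m/s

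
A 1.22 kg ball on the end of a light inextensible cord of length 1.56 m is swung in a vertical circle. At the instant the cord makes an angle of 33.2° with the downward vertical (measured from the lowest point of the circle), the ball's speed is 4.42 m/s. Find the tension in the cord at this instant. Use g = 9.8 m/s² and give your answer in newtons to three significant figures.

25.3 N

Take the radial direction toward the centre of the circle as positive. The component of the weight along the string toward the centre is −mg cos φ (φ measured from the bottom), so Newton's second law along the string gives T − mg cos φ = m v²/r.
cos 33.2° = 0.8368, so T = m(v²/r + g cos φ) = 1.22 × ((4.42)²/1.56 + 9.8 × 0.8368) = 1.22 × (12.52 + (8.200)) = 1.22 × 20.72 = 25.28 N.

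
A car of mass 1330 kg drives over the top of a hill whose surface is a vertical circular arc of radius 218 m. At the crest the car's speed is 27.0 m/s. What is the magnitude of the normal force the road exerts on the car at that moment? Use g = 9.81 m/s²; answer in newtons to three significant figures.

At the crest the centripetal acceleration points downward (toward the centre of the arc), so mg − N = mv²/r.
N = m(g − v²/r) = 1330 × (9.81 − (27.0)²/218) = 1330 × (9.81 − 3.344) = 1330 × 6.466 = 8600 N.

8600 N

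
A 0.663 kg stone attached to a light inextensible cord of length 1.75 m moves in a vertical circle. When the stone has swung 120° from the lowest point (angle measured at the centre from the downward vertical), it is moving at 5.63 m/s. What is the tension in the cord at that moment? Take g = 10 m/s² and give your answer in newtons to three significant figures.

8.69 N

Take the radial direction toward the centre of the circle as positive. The component of the weight along the string toward the centre is −mg cos φ (φ measured from the bottom), so Newton's second law along the string gives T − mg cos φ = m v²/r.
cos 120° = -0.5000, so T = m(v²/r + g cos φ) = 0.663 × ((5.63)²/1.75 + 10.0 × -0.5000) = 0.663 × (18.11 + (-5.000)) = 0.663 × 13.11 = 8.694 N.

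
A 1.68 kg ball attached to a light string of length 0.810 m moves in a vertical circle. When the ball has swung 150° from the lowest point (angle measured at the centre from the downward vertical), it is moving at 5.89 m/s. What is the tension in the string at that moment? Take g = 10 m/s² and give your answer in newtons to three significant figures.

Take the radial direction toward the centre of the circle as positive. The component of the weight along the string toward the centre is −mg cos φ (φ measured from the bottom), so Newton's second law along the string gives T − mg cos φ = m v²/r.
cos 150° = -0.8660, so T = m(v²/r + g cos φ) = 1.68 × ((5.89)²/0.810 + 10.0 × -0.8660) = 1.68 × (42.83 + (-8.660)) = 1.68 × 34.17 = 57.40 N.

57.4 N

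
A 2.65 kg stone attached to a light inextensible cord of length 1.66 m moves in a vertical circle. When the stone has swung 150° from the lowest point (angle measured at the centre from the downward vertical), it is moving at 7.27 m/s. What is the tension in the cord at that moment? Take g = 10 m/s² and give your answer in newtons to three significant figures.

Take the radial direction toward the centre of the circle as positive. The component of the weight along the string toward the centre is −mg cos φ (φ measured from the bottom), so Newton's second law along the string gives T − mg cos φ = m v²/r.
cos 150° = -0.8660, so T = m(v²/r + g cos φ) = 2.65 × ((7.27)²/1.66 + 10.0 × -0.8660) = 2.65 × (31.84 + (-8.660)) = 2.65 × 23.18 = 61.42 N.

61.4 N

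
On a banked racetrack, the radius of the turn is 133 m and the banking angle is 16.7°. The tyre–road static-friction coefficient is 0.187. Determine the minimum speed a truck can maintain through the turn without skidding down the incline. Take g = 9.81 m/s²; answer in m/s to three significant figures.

11.8 m/s

At the minimum speed, friction acts up the slope at its limiting value f = μN. Radially (horizontal, toward centre): N sinθ − μN cosθ = mv²/r. Vertically: N cosθ + μN sinθ = mg.
Dividing: v² = r g (sinθ − μcosθ)/(cosθ + μsinθ).
sinθ − μcosθ = 0.2874 − 0.187×0.9578 = 0.1082; cosθ + μsinθ = 0.9578 + 0.187×0.2874 = 1.012.
v² = 133 × 9.81 × 0.1082/1.012 = 139.6 m²/s², so v = 11.82 m/s.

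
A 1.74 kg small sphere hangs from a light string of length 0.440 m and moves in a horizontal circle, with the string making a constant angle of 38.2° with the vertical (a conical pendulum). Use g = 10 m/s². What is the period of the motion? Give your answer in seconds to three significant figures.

r = L sinθ = 0.2721 m. From T sinθ = mω²r and T cosθ = mg: tanθ = ω²r/g, so ω² = g tanθ / r = g/(L cosθ).
ω = √(g/(L cosθ)) = √(10.0/(0.440 × 0.7859)) = √28.92 = 5.378 rad/s.
Period = 2π/ω = 1.168 s.

1.17 s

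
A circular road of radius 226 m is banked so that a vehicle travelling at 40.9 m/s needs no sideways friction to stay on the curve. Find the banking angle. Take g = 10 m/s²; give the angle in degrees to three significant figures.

For a frictionless banked turn: horizontally N sinθ = mv²/r and vertically N cosθ = mg.
Dividing: tanθ = v²/(r g) = (40.9)²/(226 × 10.0) = 1673/2260 = 0.7402.
θ = arctan(0.7402) = 36.51°.

36.5°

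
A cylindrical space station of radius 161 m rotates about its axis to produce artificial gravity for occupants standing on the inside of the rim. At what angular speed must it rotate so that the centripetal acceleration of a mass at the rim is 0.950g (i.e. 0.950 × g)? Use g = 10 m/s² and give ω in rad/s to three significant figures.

Centripetal acceleration a_c = ω²r. Setting ω²r = 0.950g:
ω = √(0.950g / r) = √(0.950 × 10.0 / 161) = √0.05901 = 0.2429 rad/s.

0.243 rad/s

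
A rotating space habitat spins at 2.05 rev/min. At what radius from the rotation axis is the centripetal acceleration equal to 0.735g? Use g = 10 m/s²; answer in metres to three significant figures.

159 m

ω = 2.05 rev/min × 2π/60 = 0.2147 rad/s.
a_c = ω²r = 0.735g ⇒ r = 0.735 × 10.0 / (0.2147)² = 7.350/0.04609 = 159.5 m.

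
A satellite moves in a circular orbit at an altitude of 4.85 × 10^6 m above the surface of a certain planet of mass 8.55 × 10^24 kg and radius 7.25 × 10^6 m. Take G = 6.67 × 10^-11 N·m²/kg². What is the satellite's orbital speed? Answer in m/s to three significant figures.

6870 m/s

Orbital radius r = R + h = 7.25 × 10^6 + 4.85 × 10^6 = 1.210 × 10^7 m.
Gravity supplies the centripetal force: G M m / r² = m v² / r, so v = √(GM/r).
v = √(6.67 × 10^-11 × 8.55 × 10^24 / 1.210 × 10^7) = √(4.713 × 10^7) = 6865 m/s.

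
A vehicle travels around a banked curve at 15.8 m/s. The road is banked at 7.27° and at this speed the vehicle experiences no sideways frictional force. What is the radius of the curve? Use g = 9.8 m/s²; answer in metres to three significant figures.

Frictionless banking: tanθ = v²/(rg), so r = v²/(g tanθ).
r = (15.8)²/(9.8 × tan 7.27°) = 249.6/(9.8 × 0.1276) = 249.6/1.250 = 199.7 m.

200 m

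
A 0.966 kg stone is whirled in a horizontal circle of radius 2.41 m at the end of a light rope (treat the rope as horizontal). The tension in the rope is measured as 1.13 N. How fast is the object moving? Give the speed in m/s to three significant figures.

T = m v²/r ⇒ v = √(T r / m) = √(1.13 × 2.41 / 0.966) = √2.819 = 1.679 m/s.

1.68 m/s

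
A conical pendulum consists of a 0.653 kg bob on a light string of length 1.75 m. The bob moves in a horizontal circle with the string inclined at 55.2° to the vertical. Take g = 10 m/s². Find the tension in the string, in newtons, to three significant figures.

Vertically the bob has no acceleration, so T cosθ = mg.
T = mg/cosθ = 0.653 × 10.0 / cos 55.2° = 6.530/0.5707 = 11.44 N.

11.4 N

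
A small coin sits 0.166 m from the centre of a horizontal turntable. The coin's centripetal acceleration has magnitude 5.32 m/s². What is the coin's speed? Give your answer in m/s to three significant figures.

0.940 m/s

a_c = v²/r ⇒ v = √(a_c · r) = √(5.32 × 0.166) = √0.8831 = 0.9397 m/s.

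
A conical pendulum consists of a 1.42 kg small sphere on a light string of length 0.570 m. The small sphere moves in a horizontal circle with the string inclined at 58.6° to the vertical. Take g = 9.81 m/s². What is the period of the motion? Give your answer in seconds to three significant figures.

1.09 s

r = L sinθ = 0.4865 m. From T sinθ = mω²r and T cosθ = mg: tanθ = ω²r/g, so ω² = g tanθ / r = g/(L cosθ).
ω = √(g/(L cosθ)) = √(9.81/(0.570 × 0.5210)) = √33.03 = 5.747 rad/s.
Period = 2π/ω = 1.093 s.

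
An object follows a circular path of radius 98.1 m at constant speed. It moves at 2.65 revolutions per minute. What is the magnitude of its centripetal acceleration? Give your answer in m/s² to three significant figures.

ω = 2.65 rev/min × 2π/60 = 0.2775 rad/s, so v = ωr = 0.2775 × 98.1 = 27.22 m/s.
a_c = v²/r = (27.22)²/98.1 = 741.1/98.1 = 7.555 m/s².

7.55 m/s²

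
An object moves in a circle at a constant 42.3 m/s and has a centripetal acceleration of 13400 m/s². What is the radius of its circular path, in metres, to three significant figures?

a_c = v²/r ⇒ r = v²/a_c = (42.3)²/13400 = 1789/13400 = 0.1335 m.

0.134 m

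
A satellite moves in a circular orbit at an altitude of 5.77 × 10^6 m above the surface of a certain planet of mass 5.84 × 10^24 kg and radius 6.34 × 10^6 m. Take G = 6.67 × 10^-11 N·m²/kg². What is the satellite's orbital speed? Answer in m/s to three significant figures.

5670 m/s

Orbital radius r = R + h = 6.34 × 10^6 + 5.77 × 10^6 = 1.211 × 10^7 m.
Gravity supplies the centripetal force: G M m / r² = m v² / r, so v = √(GM/r).
v = √(6.67 × 10^-11 × 5.84 × 10^24 / 1.211 × 10^7) = √(3.217 × 10^7) = 5671 m/s.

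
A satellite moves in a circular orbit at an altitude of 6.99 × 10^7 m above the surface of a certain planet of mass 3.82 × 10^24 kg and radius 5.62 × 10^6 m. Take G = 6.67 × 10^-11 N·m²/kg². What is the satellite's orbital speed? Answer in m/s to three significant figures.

Orbital radius r = R + h = 5.62 × 10^6 + 6.99 × 10^7 = 7.552 × 10^7 m.
Gravity supplies the centripetal force: G M m / r² = m v² / r, so v = √(GM/r).
v = √(6.67 × 10^-11 × 3.82 × 10^24 / 7.552 × 10^7) = √(3.374 × 10^6) = 1837 m/s.

1840 m/s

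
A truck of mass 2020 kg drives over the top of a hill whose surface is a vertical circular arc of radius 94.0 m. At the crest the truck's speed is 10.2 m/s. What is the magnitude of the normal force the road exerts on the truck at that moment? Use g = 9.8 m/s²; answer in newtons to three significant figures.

17600 N

At the crest the centripetal acceleration points downward (toward the centre of the arc), so mg − N = mv²/r.
N = m(g − v²/r) = 2020 × (9.8 − (10.2)²/94.0) = 2020 × (9.8 − 1.107) = 2020 × 8.693 = 17560 N.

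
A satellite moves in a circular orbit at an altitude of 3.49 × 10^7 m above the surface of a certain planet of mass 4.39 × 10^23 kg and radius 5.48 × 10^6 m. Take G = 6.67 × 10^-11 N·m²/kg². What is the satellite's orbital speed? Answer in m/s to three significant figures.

Orbital radius r = R + h = 5.48 × 10^6 + 3.49 × 10^7 = 4.038 × 10^7 m.
Gravity supplies the centripetal force: G M m / r² = m v² / r, so v = √(GM/r).
v = √(6.67 × 10^-11 × 4.39 × 10^23 / 4.038 × 10^7) = √(725100) = 851.6 m/s.

852 m/s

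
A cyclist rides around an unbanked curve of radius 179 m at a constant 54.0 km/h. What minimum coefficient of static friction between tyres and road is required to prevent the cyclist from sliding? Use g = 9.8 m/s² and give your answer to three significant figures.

v = 54.0/3.6 = 15.00 m/s.
Friction provides the centripetal force: μ_s m g = m v²/r, so μ_s = v²/(g r) = (15.00)²/(9.8 × 179) = 225.0/1754 = 0.1283.

0.128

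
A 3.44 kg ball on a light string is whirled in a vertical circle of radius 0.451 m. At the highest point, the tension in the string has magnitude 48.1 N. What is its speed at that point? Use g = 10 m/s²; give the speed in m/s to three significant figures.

At the top, T + mg = mv²/r, so v = √(r(T/m + g)) = √(0.451 × (48.1/3.44 + 10.0)) = √(0.451 × 23.98) = √10.82 = 3.289 m/s.

3.29 m/s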